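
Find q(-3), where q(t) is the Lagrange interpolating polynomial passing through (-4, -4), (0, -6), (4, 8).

L_0(-3) = (-3)·(-7)/[(-4)·(-8)] = 21/32
L_1(-3) = (1)·(-7)/[(4)·(-4)] = 7/16
L_2(-3) = (1)·(-3)/[(8)·(4)] = -3/32
Sum: (-4)·(21/32) + (-6)·(7/16) + 8·(-3/32) = -6

-6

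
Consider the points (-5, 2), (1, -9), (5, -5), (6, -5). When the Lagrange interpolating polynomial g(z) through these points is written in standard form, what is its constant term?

L_0(z) = (z - 1)(z - 5)(z - 6) / [-660] = -(1/660)z^3 + (1/55)z^2 - (41/660)z + 1/22
L_1(z) = (z + 5)(z - 5)(z - 6) / [120] = (1/120)z^3 - (1/20)z^2 - (5/24)z + 5/4
L_2(z) = (z + 5)(z - 1)(z - 6) / [-40] = -(1/40)z^3 + (1/20)z^2 + (29/40)z - 3/4
L_3(z) = (z + 5)(z - 1)(z - 5) / [55] = (1/55)z^3 - (1/55)z^2 - (5/11)z + 5/11
g(z) = 2·L_0 + (-9)·L_1 + (-5)·L_2 + (-5)·L_3
Only the constant term is needed; take it from each L_i and combine:
2·(1/22) + (-9)·(5/4) + (-5)·(-3/4) + (-5)·(5/11) = -213/22

-213/22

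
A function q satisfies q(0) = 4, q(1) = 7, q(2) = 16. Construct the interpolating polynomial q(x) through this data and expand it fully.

q(x) = 3x^2 + 4

Newton's divided differences:
q[0,1] = (7 - 4) / (1 - 0) = 3
q[1,2] = (16 - 7) / (2 - 1) = 9
q[0,1,2] = (9 - 3) / (2 - 0) = 3
q(x) = 4 + 3·x + 3·x(x - 1)
Expanding: q(x) = 3x^2 + 4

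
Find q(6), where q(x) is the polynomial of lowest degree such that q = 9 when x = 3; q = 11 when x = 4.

15

Evaluate each Lagrange basis at x = 6:
L_0(6) = (2)/[(-1)] = -2
L_1(6) = (3)/[(1)] = 3
Sum: 9·(-2) + 11·(3) = 15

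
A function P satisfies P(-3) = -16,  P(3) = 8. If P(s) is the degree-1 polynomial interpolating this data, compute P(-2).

-12

Evaluate each Lagrange basis at s = -2:
L_0(-2) = (-5)/[(-6)] = 5/6
L_1(-2) = (1)/[(6)] = 1/6
Sum: (-16)·(5/6) + 8·(1/6) = -12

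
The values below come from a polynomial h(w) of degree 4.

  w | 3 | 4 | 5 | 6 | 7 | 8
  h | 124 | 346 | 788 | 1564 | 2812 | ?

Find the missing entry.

4694

The 5 known values determine h uniquely (degree ≤ 4).
Evaluate each Lagrange basis at w = 8:
L_0(8) = (4)·(3)·(2)·(1)/[(-1)·(-2)·(-3)·(-4)] = 1
L_1(8) = (5)·(3)·(2)·(1)/[(1)·(-1)·(-2)·(-3)] = -5
L_2(8) = (5)·(4)·(2)·(1)/[(2)·(1)·(-1)·(-2)] = 10
L_3(8) = (5)·(4)·(3)·(1)/[(3)·(2)·(1)·(-1)] = -10
L_4(8) = (5)·(4)·(3)·(2)/[(4)·(3)·(2)·(1)] = 5
Sum: 124·(1) + 346·(-5) + 788·(10) + 1564·(-10) + 2812·(5) = 4694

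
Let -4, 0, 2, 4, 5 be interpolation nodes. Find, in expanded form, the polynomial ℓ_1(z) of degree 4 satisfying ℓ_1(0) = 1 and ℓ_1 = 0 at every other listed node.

ℓ_1(z) = (z + 4)(z - 2)(z - 4)(z - 5) / [(4)·(-2)·(-4)·(-5)]
       = (z^4 - 7z^3 - 6z^2 + 112z - 160) / (-160)

ℓ_1(z) = -(1/160)z^4 + (7/160)z^3 + (3/80)z^2 - (7/10)z + 1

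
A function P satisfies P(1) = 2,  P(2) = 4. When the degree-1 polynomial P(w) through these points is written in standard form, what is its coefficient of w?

2

The leading coefficient equals the top divided difference P[1,2].
P[1,2] = (4 - 2) / (2 - 1) = 2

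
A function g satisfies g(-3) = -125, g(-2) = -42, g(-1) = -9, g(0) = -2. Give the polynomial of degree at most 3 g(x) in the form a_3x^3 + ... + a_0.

g(x) = 4x^3 - x^2 + 2x - 2

Newton's divided differences:
g[-3,-2] = (-42 - (-125)) / (-2 - (-3)) = 83
g[-2,-1] = (-9 - (-42)) / (-1 - (-2)) = 33
g[-1,0] = (-2 - (-9)) / (0 - (-1)) = 7
g[-3,-2,-1] = (33 - 83) / (-1 - (-3)) = -25
g[-2,-1,0] = (7 - 33) / (0 - (-2)) = -13
g[-3,-2,-1,0] = (-13 - (-25)) / (0 - (-3)) = 4
g(x) = -125 + 83·(x + 3) + (-25)·(x + 3)(x + 2) + 4·(x + 3)(x + 2)(x + 1)
Expanding: g(x) = 4x^3 - x^2 + 2x - 2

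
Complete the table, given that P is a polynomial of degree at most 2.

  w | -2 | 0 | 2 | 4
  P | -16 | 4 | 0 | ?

-28

The 3 known values determine P uniquely (degree ≤ 2).
Evaluate each Lagrange basis at w = 4:
L_0(4) = (4)·(2)/[(-2)·(-4)] = 1
L_1(4) = (6)·(2)/[(2)·(-2)] = -3
L_2(4) = (6)·(4)/[(4)·(2)] = 3
Sum: (-16)·(1) + 4·(-3) + 0 = -28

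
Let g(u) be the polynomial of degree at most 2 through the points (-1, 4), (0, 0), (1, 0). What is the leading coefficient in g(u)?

2

L_0(u) = u(u - 1) / [2] = (1/2)u^2 - (1/2)u
L_1(u) = (u + 1)(u - 1) / [-1] = -u^2 + 1
L_2(u) = (u + 1)u / [2] = (1/2)u^2 + (1/2)u
g(u) = 4·L_0 + 0·L_1 + 0·L_2
Only the coefficient of u^2 is needed; take it from each L_i and combine:
4·(1/2) + 0·(-1) + 0·(1/2) = 2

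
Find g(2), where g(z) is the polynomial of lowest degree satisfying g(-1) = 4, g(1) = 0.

-2

Evaluate each Lagrange basis at z = 2:
L_0(2) = (1)/[(-2)] = -1/2
L_1(2) = (3)/[(2)] = 3/2
Sum: 4·(-1/2) + 0 = -2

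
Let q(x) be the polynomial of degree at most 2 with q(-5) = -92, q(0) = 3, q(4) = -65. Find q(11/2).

-247/2

L_0(11/2) = (11/2)·(3/2)/[(-5)·(-9)] = 11/60
L_1(11/2) = (21/2)·(3/2)/[(5)·(-4)] = -63/80
L_2(11/2) = (21/2)·(11/2)/[(9)·(4)] = 77/48
Sum: (-92)·(11/60) + 3·(-63/80) + (-65)·(77/48) = -247/2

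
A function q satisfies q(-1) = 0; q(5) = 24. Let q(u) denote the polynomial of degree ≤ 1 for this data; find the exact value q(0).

4

Evaluate each Lagrange basis at u = 0:
L_0(0) = (-5)/[(-6)] = 5/6
L_1(0) = (1)/[(6)] = 1/6
Sum: 0 + 24·(1/6) = 4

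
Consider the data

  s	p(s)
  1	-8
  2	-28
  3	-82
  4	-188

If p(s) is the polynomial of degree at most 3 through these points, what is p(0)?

Evaluate each Lagrange basis at s = 0:
L_0(0) = (-2)·(-3)·(-4)/[(-1)·(-2)·(-3)] = 4
L_1(0) = (-1)·(-3)·(-4)/[(1)·(-1)·(-2)] = -6
L_2(0) = (-1)·(-2)·(-4)/[(2)·(1)·(-1)] = 4
L_3(0) = (-1)·(-2)·(-3)/[(3)·(2)·(1)] = -1
Sum: (-8)·(4) + (-28)·(-6) + (-82)·(4) + (-188)·(-1) = -4

-4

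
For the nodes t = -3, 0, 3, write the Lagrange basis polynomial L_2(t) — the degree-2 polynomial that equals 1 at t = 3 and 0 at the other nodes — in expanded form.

L_2(t) = (1/18)t^2 + (1/6)t

L_2(t) = (t + 3)t / [(6)·(3)]
       = (t^2 + 3t) / (18)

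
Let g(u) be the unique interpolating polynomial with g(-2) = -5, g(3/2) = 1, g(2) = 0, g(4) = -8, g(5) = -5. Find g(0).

L_0(0) = (-3/2)·(-2)·(-4)·(-5)/[(-7/2)·(-4)·(-6)·(-7)] = 5/49
L_1(0) = (2)·(-2)·(-4)·(-5)/[(7/2)·(-1/2)·(-5/2)·(-7/2)] = 256/49
L_2(0) = (2)·(-3/2)·(-4)·(-5)/[(4)·(1/2)·(-2)·(-3)] = -5
L_3(0) = (2)·(-3/2)·(-2)·(-5)/[(6)·(5/2)·(2)·(-1)] = 1
L_4(0) = (2)·(-3/2)·(-2)·(-4)/[(7)·(7/2)·(3)·(1)] = -16/49
Sum: (-5)·(5/49) + 1·(256/49) + 0 + (-8)·(1) + (-5)·(-16/49) = -81/49

-81/49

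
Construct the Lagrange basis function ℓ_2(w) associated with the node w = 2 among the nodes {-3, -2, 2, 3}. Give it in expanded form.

ℓ_2(w) = (w + 3)(w + 2)(w - 3) / [(5)·(4)·(-1)]
       = (w^3 + 2w^2 - 9w - 18) / (-20)

ℓ_2(w) = -(1/20)w^3 - (1/10)w^2 + (9/20)w + 9/10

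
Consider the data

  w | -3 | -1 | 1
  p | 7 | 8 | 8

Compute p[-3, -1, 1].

p[-3,-1] = (8 - 7) / (-1 - (-3)) = 1/2
p[-1,1] = (8 - 8) / (1 - (-1)) = 0
p[-3,-1,1] = (0 - 1/2) / (1 - (-3)) = -1/8

-1/8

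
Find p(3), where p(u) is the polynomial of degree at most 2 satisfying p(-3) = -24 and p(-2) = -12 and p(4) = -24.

-12

Evaluate each Lagrange basis at u = 3:
L_0(3) = (5)·(-1)/[(-1)·(-7)] = -5/7
L_1(3) = (6)·(-1)/[(1)·(-6)] = 1
L_2(3) = (6)·(5)/[(7)·(6)] = 5/7
Sum: (-24)·(-5/7) + (-12)·(1) + (-24)·(5/7) = -12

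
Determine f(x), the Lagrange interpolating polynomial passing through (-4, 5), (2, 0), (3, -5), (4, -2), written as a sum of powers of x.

Build the Lagrange basis polynomials:
L_0(x) = (x - 2)(x - 3)(x - 4) / [-336] = -(1/336)x^3 + (3/112)x^2 - (13/168)x + 1/14
L_1(x) = (x + 4)(x - 3)(x - 4) / [12] = (1/12)x^3 - (1/4)x^2 - (4/3)x + 4
L_2(x) = (x + 4)(x - 2)(x - 4) / [-7] = -(1/7)x^3 + (2/7)x^2 + (16/7)x - 32/7
L_3(x) = (x + 4)(x - 2)(x - 3) / [16] = (1/16)x^3 - (1/16)x^2 - (7/8)x + 3/2
f(x) = 5·L_0 + 0·L_1 + (-5)·L_2 + (-2)·L_3
  5·L_0(x) = -(5/336)x^3 + (15/112)x^2 - (65/168)x + 5/14
  0·L_1(x) = 0
  (-5)·L_2(x) = (5/7)x^3 - (10/7)x^2 - (80/7)x + 160/7
  (-2)·L_3(x) = -(1/8)x^3 + (1/8)x^2 + (7/4)x - 3
Adding term by term: (193/336)x^3 - (131/112)x^2 - (1691/168)x + 283/14

f(x) = (193/336)x^3 - (131/112)x^2 - (1691/168)x + 283/14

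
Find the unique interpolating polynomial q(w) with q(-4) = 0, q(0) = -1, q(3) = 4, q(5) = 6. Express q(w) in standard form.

q(w) = -(19/420)w^3 + (8/35)w^2 + (583/420)w - 1

L_0(w) = w(w - 3)(w - 5) / [-252] = -(1/252)w^3 + (2/63)w^2 - (5/84)w
L_1(w) = (w + 4)(w - 3)(w - 5) / [60] = (1/60)w^3 - (1/15)w^2 - (17/60)w + 1
L_2(w) = (w + 4)w(w - 5) / [-42] = -(1/42)w^3 + (1/42)w^2 + (10/21)w
L_3(w) = (w + 4)w(w - 3) / [90] = (1/90)w^3 + (1/90)w^2 - (2/15)w
q(w) = 0·L_0 + (-1)·L_1 + 4·L_2 + 6·L_3
  0·L_0(w) = 0
  (-1)·L_1(w) = -(1/60)w^3 + (1/15)w^2 + (17/60)w - 1
  4·L_2(w) = -(2/21)w^3 + (2/21)w^2 + (40/21)w
  6·L_3(w) = (1/15)w^3 + (1/15)w^2 - (4/5)w
Adding term by term: -(19/420)w^3 + (8/35)w^2 + (583/420)w - 1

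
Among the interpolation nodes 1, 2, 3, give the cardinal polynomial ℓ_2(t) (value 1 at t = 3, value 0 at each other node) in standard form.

ℓ_2(t) = (1/2)t^2 - (3/2)t + 1

ℓ_2(t) = (t - 1)(t - 2) / [(2)·(1)]
       = (t^2 - 3t + 2) / (2)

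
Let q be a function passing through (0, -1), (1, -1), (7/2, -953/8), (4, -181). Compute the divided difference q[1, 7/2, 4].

q[1,7/2] = (-953/8 - (-1)) / (7/2 - 1) = -189/4
q[7/2,4] = (-181 - (-953/8)) / (4 - 7/2) = -495/4
q[1,7/2,4] = (-495/4 - (-189/4)) / (4 - 1) = -51/2

-51/2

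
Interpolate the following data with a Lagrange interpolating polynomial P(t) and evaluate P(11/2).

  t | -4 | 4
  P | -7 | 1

Evaluate each Lagrange basis at t = 11/2:
L_0(11/2) = (3/2)/[(-8)] = -3/16
L_1(11/2) = (19/2)/[(8)] = 19/16
Sum: (-7)·(-3/16) + 1·(19/16) = 5/2

5/2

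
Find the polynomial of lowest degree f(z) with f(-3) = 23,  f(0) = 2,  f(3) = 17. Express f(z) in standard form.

f(z) = 2z^2 - z + 2

Build the Lagrange basis polynomials:
L_0(z) = z(z - 3) / [18] = (1/18)z^2 - (1/6)z
L_1(z) = (z + 3)(z - 3) / [-9] = -(1/9)z^2 + 1
L_2(z) = (z + 3)z / [18] = (1/18)z^2 + (1/6)z
f(z) = 23·L_0 + 2·L_1 + 17·L_2
  23·L_0(z) = (23/18)z^2 - (23/6)z
  2·L_1(z) = -(2/9)z^2 + 2
  17·L_2(z) = (17/18)z^2 + (17/6)z
Adding term by term: 2z^2 - z + 2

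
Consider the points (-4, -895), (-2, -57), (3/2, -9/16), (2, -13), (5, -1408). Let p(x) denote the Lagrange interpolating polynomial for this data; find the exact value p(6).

-3105

Evaluate each Lagrange basis at x = 6:
L_0(6) = (8)·(9/2)·(4)·(1)/[(-2)·(-11/2)·(-6)·(-9)] = 8/33
L_1(6) = (10)·(9/2)·(4)·(1)/[(2)·(-7/2)·(-4)·(-7)] = -45/49
L_2(6) = (10)·(8)·(4)·(1)/[(11/2)·(7/2)·(-1/2)·(-7/2)] = 5120/539
L_3(6) = (10)·(8)·(9/2)·(1)/[(6)·(4)·(1/2)·(-3)] = -10
L_4(6) = (10)·(8)·(9/2)·(4)/[(9)·(7)·(7/2)·(3)] = 320/147
Sum: (-895)·(8/33) + (-57)·(-45/49) + (-9/16)·(5120/539) + (-13)·(-10) + (-1408)·(320/147) = -3105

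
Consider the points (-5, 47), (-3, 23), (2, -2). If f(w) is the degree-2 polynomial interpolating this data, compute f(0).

L_0(0) = (3)·(-2)/[(-2)·(-7)] = -3/7
L_1(0) = (5)·(-2)/[(2)·(-5)] = 1
L_2(0) = (5)·(3)/[(7)·(5)] = 3/7
Sum: 47·(-3/7) + 23·(1) + (-2)·(3/7) = 2

2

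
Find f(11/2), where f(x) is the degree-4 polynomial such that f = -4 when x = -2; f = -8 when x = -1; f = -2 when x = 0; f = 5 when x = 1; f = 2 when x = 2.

-18751/64

Evaluate each Lagrange basis at x = 11/2:
L_0(11/2) = (13/2)·(11/2)·(9/2)·(7/2)/[(-1)·(-2)·(-3)·(-4)] = 3003/128
L_1(11/2) = (15/2)·(11/2)·(9/2)·(7/2)/[(1)·(-1)·(-2)·(-3)] = -3465/32
L_2(11/2) = (15/2)·(13/2)·(9/2)·(7/2)/[(2)·(1)·(-1)·(-2)] = 12285/64
L_3(11/2) = (15/2)·(13/2)·(11/2)·(7/2)/[(3)·(2)·(1)·(-1)] = -5005/32
L_4(11/2) = (15/2)·(13/2)·(11/2)·(9/2)/[(4)·(3)·(2)·(1)] = 6435/128
Sum: (-4)·(3003/128) + (-8)·(-3465/32) + (-2)·(12285/64) + 5·(-5005/32) + 2·(6435/128) = -18751/64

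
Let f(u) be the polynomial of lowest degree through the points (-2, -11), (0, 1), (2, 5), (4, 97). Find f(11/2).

563/2

L_0(11/2) = (11/2)·(7/2)·(3/2)/[(-2)·(-4)·(-6)] = -77/128
L_1(11/2) = (15/2)·(7/2)·(3/2)/[(2)·(-2)·(-4)] = 315/128
L_2(11/2) = (15/2)·(11/2)·(3/2)/[(4)·(2)·(-2)] = -495/128
L_3(11/2) = (15/2)·(11/2)·(7/2)/[(6)·(4)·(2)] = 385/128
Sum: (-11)·(-77/128) + 1·(315/128) + 5·(-495/128) + 97·(385/128) = 563/2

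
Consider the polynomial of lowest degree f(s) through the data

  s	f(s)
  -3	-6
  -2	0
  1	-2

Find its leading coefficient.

-5/3

The leading coefficient equals the top divided difference f[-3,-2,1].
f[-3,-2] = (0 - (-6)) / (-2 - (-3)) = 6
f[-2,1] = (-2 - 0) / (1 - (-2)) = -2/3
f[-3,-2,1] = (-2/3 - 6) / (1 - (-3)) = -5/3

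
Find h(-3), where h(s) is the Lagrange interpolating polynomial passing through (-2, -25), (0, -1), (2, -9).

Evaluate each Lagrange basis at s = -3:
L_0(-3) = (-3)·(-5)/[(-2)·(-4)] = 15/8
L_1(-3) = (-1)·(-5)/[(2)·(-2)] = -5/4
L_2(-3) = (-1)·(-3)/[(4)·(2)] = 3/8
Sum: (-25)·(15/8) + (-1)·(-5/4) + (-9)·(3/8) = -49

-49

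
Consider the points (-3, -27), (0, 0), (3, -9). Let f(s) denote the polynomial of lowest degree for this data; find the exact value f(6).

-54

Using Newton's divided-difference form:
f[-3,0] = (0 - (-27)) / (0 - (-3)) = 9
f[0,3] = (-9 - 0) / (3 - 0) = -3
f[-3,0,3] = (-3 - 9) / (3 - (-3)) = -2
f(6) = -27 + 9·(9) + (-2)·(9)·(6) = -54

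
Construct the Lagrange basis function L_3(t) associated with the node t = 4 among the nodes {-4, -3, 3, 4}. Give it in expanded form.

L_3(t) = (t + 4)(t + 3)(t - 3) / [(8)·(7)·(1)]
       = (t^3 + 4t^2 - 9t - 36) / (56)

L_3(t) = (1/56)t^3 + (1/14)t^2 - (9/56)t - 9/14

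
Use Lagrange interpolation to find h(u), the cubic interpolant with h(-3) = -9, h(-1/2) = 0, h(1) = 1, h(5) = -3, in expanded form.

h(u) = (71/1320)u^3 - (527/880)u^2 + (611/660)u + 109/176

L_0(u) = (u + 1/2)(u - 1)(u - 5) / [-80] = -(1/80)u^3 + (11/160)u^2 - (1/40)u - 1/32
L_1(u) = (u + 3)(u - 1)(u - 5) / [165/8] = (8/165)u^3 - (8/55)u^2 - (104/165)u + 8/11
L_2(u) = (u + 3)(u + 1/2)(u - 5) / [-24] = -(1/24)u^3 + (1/16)u^2 + (2/3)u + 5/16
L_3(u) = (u + 3)(u + 1/2)(u - 1) / [176] = (1/176)u^3 + (5/352)u^2 - (1/88)u - 3/352
h(u) = (-9)·L_0 + 0·L_1 + 1·L_2 + (-3)·L_3
  (-9)·L_0(u) = (9/80)u^3 - (99/160)u^2 + (9/40)u + 9/32
  0·L_1(u) = 0
  1·L_2(u) = -(1/24)u^3 + (1/16)u^2 + (2/3)u + 5/16
  (-3)·L_3(u) = -(3/176)u^3 - (15/352)u^2 + (3/88)u + 9/352
Adding term by term: (71/1320)u^3 - (527/880)u^2 + (611/660)u + 109/176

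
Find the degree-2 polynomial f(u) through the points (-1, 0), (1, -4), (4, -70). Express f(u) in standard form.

Build the Lagrange basis polynomials:
L_0(u) = (u - 1)(u - 4) / [10] = (1/10)u^2 - (1/2)u + 2/5
L_1(u) = (u + 1)(u - 4) / [-6] = -(1/6)u^2 + (1/2)u + 2/3
L_2(u) = (u + 1)(u - 1) / [15] = (1/15)u^2 - 1/15
f(u) = 0·L_0 + (-4)·L_1 + (-70)·L_2
  0·L_0(u) = 0
  (-4)·L_1(u) = (2/3)u^2 - 2u - 8/3
  (-70)·L_2(u) = -(14/3)u^2 + 14/3
Adding term by term: -4u^2 - 2u + 2

f(u) = -4u^2 - 2u + 2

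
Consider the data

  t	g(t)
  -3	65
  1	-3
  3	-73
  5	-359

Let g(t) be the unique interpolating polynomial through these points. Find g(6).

Evaluate each Lagrange basis at t = 6:
L_0(6) = (5)·(3)·(1)/[(-4)·(-6)·(-8)] = -5/64
L_1(6) = (9)·(3)·(1)/[(4)·(-2)·(-4)] = 27/32
L_2(6) = (9)·(5)·(1)/[(6)·(2)·(-2)] = -15/8
L_3(6) = (9)·(5)·(3)/[(8)·(4)·(2)] = 135/64
Sum: 65·(-5/64) + (-3)·(27/32) + (-73)·(-15/8) + (-359)·(135/64) = -628

-628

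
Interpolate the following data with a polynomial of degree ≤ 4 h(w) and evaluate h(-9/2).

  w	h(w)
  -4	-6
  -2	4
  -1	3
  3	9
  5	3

Using Newton's divided-difference form:
h[-4,-2] = (4 - (-6)) / (-2 - (-4)) = 5
h[-2,-1] = (3 - 4) / (-1 - (-2)) = -1
h[-1,3] = (9 - 3) / (3 - (-1)) = 3/2
h[3,5] = (3 - 9) / (5 - 3) = -3
h[-4,-2,-1] = (-1 - 5) / (-1 - (-4)) = -2
h[-2,-1,3] = (3/2 - (-1)) / (3 - (-2)) = 1/2
h[-1,3,5] = (-3 - 3/2) / (5 - (-1)) = -3/4
h[-4,-2,-1,3] = (1/2 - (-2)) / (3 - (-4)) = 5/14
h[-2,-1,3,5] = (-3/4 - 1/2) / (5 - (-2)) = -5/28
h[-4,-2,-1,3,5] = (-5/28 - 5/14) / (5 - (-4)) = -5/84
h(-9/2) = -6 + 5·(-1/2) + (-2)·(-1/2)·(-5/2) + (5/14)·(-1/2)·(-5/2)·(-7/2) + (-5/84)·(-1/2)·(-5/2)·(-7/2)·(-15/2) = -929/64

-929/64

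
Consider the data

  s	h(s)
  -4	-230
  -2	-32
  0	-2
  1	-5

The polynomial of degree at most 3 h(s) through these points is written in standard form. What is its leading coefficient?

Build the Lagrange basis polynomials:
L_0(s) = (s + 2)s(s - 1) / [-40] = -(1/40)s^3 - (1/40)s^2 + (1/20)s
L_1(s) = (s + 4)s(s - 1) / [12] = (1/12)s^3 + (1/4)s^2 - (1/3)s
L_2(s) = (s + 4)(s + 2)(s - 1) / [-8] = -(1/8)s^3 - (5/8)s^2 - (1/4)s + 1
L_3(s) = (s + 4)(s + 2)s / [15] = (1/15)s^3 + (2/5)s^2 + (8/15)s
h(s) = (-230)·L_0 + (-32)·L_1 + (-2)·L_2 + (-5)·L_3
Only the coefficient of s^3 is needed; take it from each L_i and combine:
(-230)·(-1/40) + (-32)·(1/12) + (-2)·(-1/8) + (-5)·(1/15) = 3

3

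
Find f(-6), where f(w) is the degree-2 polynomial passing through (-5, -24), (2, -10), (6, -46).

Evaluate each Lagrange basis at w = -6:
L_0(-6) = (-8)·(-12)/[(-7)·(-11)] = 96/77
L_1(-6) = (-1)·(-12)/[(7)·(-4)] = -3/7
L_2(-6) = (-1)·(-8)/[(11)·(4)] = 2/11
Sum: (-24)·(96/77) + (-10)·(-3/7) + (-46)·(2/11) = -34

-34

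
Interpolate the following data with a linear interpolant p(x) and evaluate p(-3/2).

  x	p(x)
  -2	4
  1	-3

17/6

Evaluate each Lagrange basis at x = -3/2:
L_0(-3/2) = (-5/2)/[(-3)] = 5/6
L_1(-3/2) = (1/2)/[(3)] = 1/6
Sum: 4·(5/6) + (-3)·(1/6) = 17/6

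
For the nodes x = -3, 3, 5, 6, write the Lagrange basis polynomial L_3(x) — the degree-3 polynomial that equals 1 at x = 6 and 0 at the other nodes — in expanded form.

L_3(x) = (x + 3)(x - 3)(x - 5) / [(9)·(3)·(1)]
       = (x^3 - 5x^2 - 9x + 45) / (27)

L_3(x) = (1/27)x^3 - (5/27)x^2 - (1/3)x + 5/3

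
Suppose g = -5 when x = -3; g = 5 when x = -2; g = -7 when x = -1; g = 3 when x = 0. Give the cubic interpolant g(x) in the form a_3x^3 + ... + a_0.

Newton's divided differences:
g[-3,-2] = (5 - (-5)) / (-2 - (-3)) = 10
g[-2,-1] = (-7 - 5) / (-1 - (-2)) = -12
g[-1,0] = (3 - (-7)) / (0 - (-1)) = 10
g[-3,-2,-1] = (-12 - 10) / (-1 - (-3)) = -11
g[-2,-1,0] = (10 - (-12)) / (0 - (-2)) = 11
g[-3,-2,-1,0] = (11 - (-11)) / (0 - (-3)) = 22/3
g(x) = -5 + 10·(x + 3) + (-11)·(x + 3)(x + 2) + (22/3)·(x + 3)(x + 2)(x + 1)
Expanding: g(x) = (22/3)x^3 + 33x^2 + (107/3)x + 3

g(x) = (22/3)x^3 + 33x^2 + (107/3)x + 3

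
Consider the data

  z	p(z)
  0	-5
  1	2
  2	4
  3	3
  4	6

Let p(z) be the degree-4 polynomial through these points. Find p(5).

Using Newton's divided-difference form:
p[0,1] = (2 - (-5)) / (1 - 0) = 7
p[1,2] = (4 - 2) / (2 - 1) = 2
p[2,3] = (3 - 4) / (3 - 2) = -1
p[3,4] = (6 - 3) / (4 - 3) = 3
p[0,1,2] = (2 - 7) / (2 - 0) = -5/2
p[1,2,3] = (-1 - 2) / (3 - 1) = -3/2
p[2,3,4] = (3 - (-1)) / (4 - 2) = 2
p[0,1,2,3] = (-3/2 - (-5/2)) / (3 - 0) = 1/3
p[1,2,3,4] = (2 - (-3/2)) / (4 - 1) = 7/6
p[0,1,2,3,4] = (7/6 - 1/3) / (4 - 0) = 5/24
p(5) = -5 + 7·(5) + (-5/2)·(5)·(4) + (1/3)·(5)·(4)·(3) + (5/24)·(5)·(4)·(3)·(2) = 25

25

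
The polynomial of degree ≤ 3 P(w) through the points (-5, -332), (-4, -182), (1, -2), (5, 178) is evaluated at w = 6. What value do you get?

328

Using Newton's divided-difference form:
P[-5,-4] = (-182 - (-332)) / (-4 - (-5)) = 150
P[-4,1] = (-2 - (-182)) / (1 - (-4)) = 36
P[1,5] = (178 - (-2)) / (5 - 1) = 45
P[-5,-4,1] = (36 - 150) / (1 - (-5)) = -19
P[-4,1,5] = (45 - 36) / (5 - (-4)) = 1
P[-5,-4,1,5] = (1 - (-19)) / (5 - (-5)) = 2
P(6) = -332 + 150·(11) + (-19)·(11)·(10) + 2·(11)·(10)·(5) = 328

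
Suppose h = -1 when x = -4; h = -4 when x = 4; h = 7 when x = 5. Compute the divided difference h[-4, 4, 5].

h[-4,4] = (-4 - (-1)) / (4 - (-4)) = -3/8
h[4,5] = (7 - (-4)) / (5 - 4) = 11
h[-4,4,5] = (11 - (-3/8)) / (5 - (-4)) = 91/72

91/72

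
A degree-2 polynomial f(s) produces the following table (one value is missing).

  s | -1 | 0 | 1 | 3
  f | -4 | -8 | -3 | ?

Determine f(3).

34

The 3 known values determine f uniquely (degree ≤ 2).
Evaluate each Lagrange basis at s = 3:
L_0(3) = (3)·(2)/[(-1)·(-2)] = 3
L_1(3) = (4)·(2)/[(1)·(-1)] = -8
L_2(3) = (4)·(3)/[(2)·(1)] = 6
Sum: (-4)·(3) + (-8)·(-8) + (-3)·(6) = 34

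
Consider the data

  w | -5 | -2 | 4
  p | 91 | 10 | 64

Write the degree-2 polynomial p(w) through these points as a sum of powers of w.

Build the Lagrange basis polynomials:
L_0(w) = (w + 2)(w - 4) / [27] = (1/27)w^2 - (2/27)w - 8/27
L_1(w) = (w + 5)(w - 4) / [-18] = -(1/18)w^2 - (1/18)w + 10/9
L_2(w) = (w + 5)(w + 2) / [54] = (1/54)w^2 + (7/54)w + 5/27
p(w) = 91·L_0 + 10·L_1 + 64·L_2
  91·L_0(w) = (91/27)w^2 - (182/27)w - 728/27
  10·L_1(w) = -(5/9)w^2 - (5/9)w + 100/9
  64·L_2(w) = (32/27)w^2 + (224/27)w + 320/27
Adding term by term: 4w^2 + w - 4

p(w) = 4w^2 + w - 4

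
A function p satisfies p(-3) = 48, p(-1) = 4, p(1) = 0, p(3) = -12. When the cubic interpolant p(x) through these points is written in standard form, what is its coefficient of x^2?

Build the Lagrange basis polynomials:
L_0(x) = (x + 1)(x - 1)(x - 3) / [-48] = -(1/48)x^3 + (1/16)x^2 + (1/48)x - 1/16
L_1(x) = (x + 3)(x - 1)(x - 3) / [16] = (1/16)x^3 - (1/16)x^2 - (9/16)x + 9/16
L_2(x) = (x + 3)(x + 1)(x - 3) / [-16] = -(1/16)x^3 - (1/16)x^2 + (9/16)x + 9/16
L_3(x) = (x + 3)(x + 1)(x - 1) / [48] = (1/48)x^3 + (1/16)x^2 - (1/48)x - 1/16
p(x) = 48·L_0 + 4·L_1 + 0·L_2 + (-12)·L_3
Only the coefficient of x^2 is needed; take it from each L_i and combine:
48·(1/16) + 4·(-1/16) + 0·(-1/16) + (-12)·(1/16) = 2

2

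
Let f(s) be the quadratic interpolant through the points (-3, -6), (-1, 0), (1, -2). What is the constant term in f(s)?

Build the Lagrange basis polynomials:
L_0(s) = (s + 1)(s - 1) / [8] = (1/8)s^2 - 1/8
L_1(s) = (s + 3)(s - 1) / [-4] = -(1/4)s^2 - (1/2)s + 3/4
L_2(s) = (s + 3)(s + 1) / [8] = (1/8)s^2 + (1/2)s + 3/8
f(s) = (-6)·L_0 + 0·L_1 + (-2)·L_2
Only the constant term is needed; take it from each L_i and combine:
(-6)·(-1/8) + 0·(3/4) + (-2)·(3/8) = 0

0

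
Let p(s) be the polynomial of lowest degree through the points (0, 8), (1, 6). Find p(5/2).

3

L_0(5/2) = (3/2)/[(-1)] = -3/2
L_1(5/2) = (5/2)/[(1)] = 5/2
Sum: 8·(-3/2) + 6·(5/2) = 3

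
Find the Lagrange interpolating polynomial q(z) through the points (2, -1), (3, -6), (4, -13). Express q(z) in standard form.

L_0(z) = (z - 3)(z - 4) / [2] = (1/2)z^2 - (7/2)z + 6
L_1(z) = (z - 2)(z - 4) / [-1] = -z^2 + 6z - 8
L_2(z) = (z - 2)(z - 3) / [2] = (1/2)z^2 - (5/2)z + 3
q(z) = (-1)·L_0 + (-6)·L_1 + (-13)·L_2
  (-1)·L_0(z) = -(1/2)z^2 + (7/2)z - 6
  (-6)·L_1(z) = 6z^2 - 36z + 48
  (-13)·L_2(z) = -(13/2)z^2 + (65/2)z - 39
Adding term by term: -z^2 + 3

q(z) = -z^2 + 3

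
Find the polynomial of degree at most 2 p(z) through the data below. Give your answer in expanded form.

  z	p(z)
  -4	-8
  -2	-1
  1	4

p(z) = -(11/30)z^2 + (13/10)z + 46/15

Build the Lagrange basis polynomials:
L_0(z) = (z + 2)(z - 1) / [10] = (1/10)z^2 + (1/10)z - 1/5
L_1(z) = (z + 4)(z - 1) / [-6] = -(1/6)z^2 - (1/2)z + 2/3
L_2(z) = (z + 4)(z + 2) / [15] = (1/15)z^2 + (2/5)z + 8/15
p(z) = (-8)·L_0 + (-1)·L_1 + 4·L_2
  (-8)·L_0(z) = -(4/5)z^2 - (4/5)z + 8/5
  (-1)·L_1(z) = (1/6)z^2 + (1/2)z - 2/3
  4·L_2(z) = (4/15)z^2 + (8/5)z + 32/15
Adding term by term: -(11/30)z^2 + (13/10)z + 46/15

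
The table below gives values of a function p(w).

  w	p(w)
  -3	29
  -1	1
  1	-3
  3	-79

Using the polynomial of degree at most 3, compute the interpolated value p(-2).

Evaluate each Lagrange basis at w = -2:
L_0(-2) = (-1)·(-3)·(-5)/[(-2)·(-4)·(-6)] = 5/16
L_1(-2) = (1)·(-3)·(-5)/[(2)·(-2)·(-4)] = 15/16
L_2(-2) = (1)·(-1)·(-5)/[(4)·(2)·(-2)] = -5/16
L_3(-2) = (1)·(-1)·(-3)/[(6)·(4)·(2)] = 1/16
Sum: 29·(5/16) + 1·(15/16) + (-3)·(-5/16) + (-79)·(1/16) = 6

6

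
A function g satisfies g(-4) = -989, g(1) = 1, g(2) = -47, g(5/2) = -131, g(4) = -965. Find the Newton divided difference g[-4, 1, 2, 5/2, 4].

g[-4,1] = (1 - (-989)) / (1 - (-4)) = 198
g[1,2] = (-47 - 1) / (2 - 1) = -48
g[2,5/2] = (-131 - (-47)) / (5/2 - 2) = -168
g[5/2,4] = (-965 - (-131)) / (4 - 5/2) = -556
g[-4,1,2] = (-48 - 198) / (2 - (-4)) = -41
g[1,2,5/2] = (-168 - (-48)) / (5/2 - 1) = -80
g[2,5/2,4] = (-556 - (-168)) / (4 - 2) = -194
g[-4,1,2,5/2] = (-80 - (-41)) / (5/2 - (-4)) = -6
g[1,2,5/2,4] = (-194 - (-80)) / (4 - 1) = -38
g[-4,1,2,5/2,4] = (-38 - (-6)) / (4 - (-4)) = -4

-4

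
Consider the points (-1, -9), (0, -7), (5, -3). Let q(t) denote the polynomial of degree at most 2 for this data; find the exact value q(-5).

-21

Evaluate each Lagrange basis at t = -5:
L_0(-5) = (-5)·(-10)/[(-1)·(-6)] = 25/3
L_1(-5) = (-4)·(-10)/[(1)·(-5)] = -8
L_2(-5) = (-4)·(-5)/[(6)·(5)] = 2/3
Sum: (-9)·(25/3) + (-7)·(-8) + (-3)·(2/3) = -21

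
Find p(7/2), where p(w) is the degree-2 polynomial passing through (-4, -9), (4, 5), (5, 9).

Evaluate each Lagrange basis at w = 7/2:
L_0(7/2) = (-1/2)·(-3/2)/[(-8)·(-9)] = 1/96
L_1(7/2) = (15/2)·(-3/2)/[(8)·(-1)] = 45/32
L_2(7/2) = (15/2)·(-1/2)/[(9)·(1)] = -5/12
Sum: (-9)·(1/96) + 5·(45/32) + 9·(-5/12) = 51/16

51/16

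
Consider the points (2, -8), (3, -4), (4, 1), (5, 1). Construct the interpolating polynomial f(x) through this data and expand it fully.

f(x) = -x^3 + (19/2)x^2 - (49/2)x + 11

Build the Lagrange basis polynomials:
L_0(x) = (x - 3)(x - 4)(x - 5) / [-6] = -(1/6)x^3 + 2x^2 - (47/6)x + 10
L_1(x) = (x - 2)(x - 4)(x - 5) / [2] = (1/2)x^3 - (11/2)x^2 + 19x - 20
L_2(x) = (x - 2)(x - 3)(x - 5) / [-2] = -(1/2)x^3 + 5x^2 - (31/2)x + 15
L_3(x) = (x - 2)(x - 3)(x - 4) / [6] = (1/6)x^3 - (3/2)x^2 + (13/3)x - 4
f(x) = (-8)·L_0 + (-4)·L_1 + 1·L_2 + 1·L_3
  (-8)·L_0(x) = (4/3)x^3 - 16x^2 + (188/3)x - 80
  (-4)·L_1(x) = -2x^3 + 22x^2 - 76x + 80
  1·L_2(x) = -(1/2)x^3 + 5x^2 - (31/2)x + 15
  1·L_3(x) = (1/6)x^3 - (3/2)x^2 + (13/3)x - 4
Adding term by term: -x^3 + (19/2)x^2 - (49/2)x + 11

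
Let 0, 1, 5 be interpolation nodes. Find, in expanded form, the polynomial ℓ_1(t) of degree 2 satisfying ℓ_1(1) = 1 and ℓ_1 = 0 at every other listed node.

ℓ_1(t) = -(1/4)t^2 + (5/4)t

ℓ_1(t) = t(t - 5) / [(1)·(-4)]
       = (t^2 - 5t) / (-4)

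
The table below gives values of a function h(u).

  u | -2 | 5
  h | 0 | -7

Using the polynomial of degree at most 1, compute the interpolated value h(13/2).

-17/2

L_0(13/2) = (3/2)/[(-7)] = -3/14
L_1(13/2) = (17/2)/[(7)] = 17/14
Sum: 0 + (-7)·(17/14) = -17/2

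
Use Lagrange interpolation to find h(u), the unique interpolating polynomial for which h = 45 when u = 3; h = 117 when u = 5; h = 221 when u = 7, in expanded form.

L_0(u) = (u - 5)(u - 7) / [8] = (1/8)u^2 - (3/2)u + 35/8
L_1(u) = (u - 3)(u - 7) / [-4] = -(1/4)u^2 + (5/2)u - 21/4
L_2(u) = (u - 3)(u - 5) / [8] = (1/8)u^2 - u + 15/8
h(u) = 45·L_0 + 117·L_1 + 221·L_2
  45·L_0(u) = (45/8)u^2 - (135/2)u + 1575/8
  117·L_1(u) = -(117/4)u^2 + (585/2)u - 2457/4
  221·L_2(u) = (221/8)u^2 - 221u + 3315/8
Adding term by term: 4u^2 + 4u - 3

h(u) = 4u^2 + 4u - 3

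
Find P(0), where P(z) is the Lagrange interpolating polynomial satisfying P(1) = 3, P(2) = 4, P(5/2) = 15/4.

Evaluate each Lagrange basis at z = 0:
L_0(0) = (-2)·(-5/2)/[(-1)·(-3/2)] = 10/3
L_1(0) = (-1)·(-5/2)/[(1)·(-1/2)] = -5
L_2(0) = (-1)·(-2)/[(3/2)·(1/2)] = 8/3
Sum: 3·(10/3) + 4·(-5) + 15/4·(8/3) = 0

0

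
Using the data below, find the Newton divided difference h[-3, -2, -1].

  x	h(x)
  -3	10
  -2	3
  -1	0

h[-3,-2] = (3 - 10) / (-2 - (-3)) = -7
h[-2,-1] = (0 - 3) / (-1 - (-2)) = -3
h[-3,-2,-1] = (-3 - (-7)) / (-1 - (-3)) = 2

2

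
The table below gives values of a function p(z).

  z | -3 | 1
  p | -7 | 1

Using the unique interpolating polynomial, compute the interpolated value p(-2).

L_0(-2) = (-3)/[(-4)] = 3/4
L_1(-2) = (1)/[(4)] = 1/4
Sum: (-7)·(3/4) + 1·(1/4) = -5

-5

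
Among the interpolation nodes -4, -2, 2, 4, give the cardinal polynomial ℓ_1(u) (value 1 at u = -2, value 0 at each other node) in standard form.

ℓ_1(u) = (1/48)u^3 - (1/24)u^2 - (1/3)u + 2/3

ℓ_1(u) = (u + 4)(u - 2)(u - 4) / [(2)·(-4)·(-6)]
       = (u^3 - 2u^2 - 16u + 32) / (48)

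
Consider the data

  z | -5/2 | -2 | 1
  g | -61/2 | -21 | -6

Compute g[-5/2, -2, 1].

g[-5/2,-2] = (-21 - (-61/2)) / (-2 - (-5/2)) = 19
g[-2,1] = (-6 - (-21)) / (1 - (-2)) = 5
g[-5/2,-2,1] = (5 - 19) / (1 - (-5/2)) = -4

-4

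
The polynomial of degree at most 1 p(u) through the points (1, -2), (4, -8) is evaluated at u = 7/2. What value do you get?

-7

L_0(7/2) = (-1/2)/[(-3)] = 1/6
L_1(7/2) = (5/2)/[(3)] = 5/6
Sum: (-2)·(1/6) + (-8)·(5/6) = -7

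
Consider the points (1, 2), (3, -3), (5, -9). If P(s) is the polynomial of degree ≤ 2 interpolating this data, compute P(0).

L_0(0) = (-3)·(-5)/[(-2)·(-4)] = 15/8
L_1(0) = (-1)·(-5)/[(2)·(-2)] = -5/4
L_2(0) = (-1)·(-3)/[(4)·(2)] = 3/8
Sum: 2·(15/8) + (-3)·(-5/4) + (-9)·(3/8) = 33/8

33/8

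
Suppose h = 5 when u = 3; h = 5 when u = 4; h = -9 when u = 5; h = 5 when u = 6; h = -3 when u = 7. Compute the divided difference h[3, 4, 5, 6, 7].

-23/6

h[3,4] = (5 - 5) / (4 - 3) = 0
h[4,5] = (-9 - 5) / (5 - 4) = -14
h[5,6] = (5 - (-9)) / (6 - 5) = 14
h[6,7] = (-3 - 5) / (7 - 6) = -8
h[3,4,5] = (-14 - 0) / (5 - 3) = -7
h[4,5,6] = (14 - (-14)) / (6 - 4) = 14
h[5,6,7] = (-8 - 14) / (7 - 5) = -11
h[3,4,5,6] = (14 - (-7)) / (6 - 3) = 7
h[4,5,6,7] = (-11 - 14) / (7 - 4) = -25/3
h[3,4,5,6,7] = (-25/3 - 7) / (7 - 3) = -23/6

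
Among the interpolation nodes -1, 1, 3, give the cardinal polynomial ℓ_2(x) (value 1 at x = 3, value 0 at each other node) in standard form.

ℓ_2(x) = (1/8)x^2 - 1/8

ℓ_2(x) = (x + 1)(x - 1) / [(4)·(2)]
       = (x^2 - 1) / (8)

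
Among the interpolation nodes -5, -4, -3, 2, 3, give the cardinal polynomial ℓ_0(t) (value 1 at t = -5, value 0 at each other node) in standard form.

ℓ_0(t) = (1/112)t^4 + (1/56)t^3 - (17/112)t^2 - (9/56)t + 9/14

ℓ_0(t) = (t + 4)(t + 3)(t - 2)(t - 3) / [(-1)·(-2)·(-7)·(-8)]
       = (t^4 + 2t^3 - 17t^2 - 18t + 72) / (112)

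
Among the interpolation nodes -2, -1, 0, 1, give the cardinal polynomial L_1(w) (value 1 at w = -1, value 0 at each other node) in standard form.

L_1(w) = (1/2)w^3 + (1/2)w^2 - w

L_1(w) = (w + 2)w(w - 1) / [(1)·(-1)·(-2)]
       = (w^3 + w^2 - 2w) / (2)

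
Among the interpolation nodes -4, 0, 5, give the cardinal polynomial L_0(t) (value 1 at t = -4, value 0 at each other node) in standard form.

L_0(t) = (1/36)t^2 - (5/36)t

L_0(t) = t(t - 5) / [(-4)·(-9)]
       = (t^2 - 5t) / (36)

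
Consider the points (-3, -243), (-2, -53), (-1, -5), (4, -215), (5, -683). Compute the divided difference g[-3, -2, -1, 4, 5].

-2

g[-3,-2] = (-53 - (-243)) / (-2 - (-3)) = 190
g[-2,-1] = (-5 - (-53)) / (-1 - (-2)) = 48
g[-1,4] = (-215 - (-5)) / (4 - (-1)) = -42
g[4,5] = (-683 - (-215)) / (5 - 4) = -468
g[-3,-2,-1] = (48 - 190) / (-1 - (-3)) = -71
g[-2,-1,4] = (-42 - 48) / (4 - (-2)) = -15
g[-1,4,5] = (-468 - (-42)) / (5 - (-1)) = -71
g[-3,-2,-1,4] = (-15 - (-71)) / (4 - (-3)) = 8
g[-2,-1,4,5] = (-71 - (-15)) / (5 - (-2)) = -8
g[-3,-2,-1,4,5] = (-8 - 8) / (5 - (-3)) = -2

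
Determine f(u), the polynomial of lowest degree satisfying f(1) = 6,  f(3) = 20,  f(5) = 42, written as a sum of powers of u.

f(u) = u^2 + 3u + 2

Newton's divided differences:
f[1,3] = (20 - 6) / (3 - 1) = 7
f[3,5] = (42 - 20) / (5 - 3) = 11
f[1,3,5] = (11 - 7) / (5 - 1) = 1
f(u) = 6 + 7·(u - 1) + 1·(u - 1)(u - 3)
Expanding: f(u) = u^2 + 3u + 2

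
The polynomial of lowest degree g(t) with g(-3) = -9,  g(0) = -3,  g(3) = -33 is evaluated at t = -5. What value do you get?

Evaluate each Lagrange basis at t = -5:
L_0(-5) = (-5)·(-8)/[(-3)·(-6)] = 20/9
L_1(-5) = (-2)·(-8)/[(3)·(-3)] = -16/9
L_2(-5) = (-2)·(-5)/[(6)·(3)] = 5/9
Sum: (-9)·(20/9) + (-3)·(-16/9) + (-33)·(5/9) = -33

-33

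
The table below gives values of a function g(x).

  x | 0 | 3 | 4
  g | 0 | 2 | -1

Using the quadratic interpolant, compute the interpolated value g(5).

-35/6

Using Newton's divided-difference form:
g[0,3] = (2 - 0) / (3 - 0) = 2/3
g[3,4] = (-1 - 2) / (4 - 3) = -3
g[0,3,4] = (-3 - 2/3) / (4 - 0) = -11/12
g(5) = 0 + (2/3)·(5) + (-11/12)·(5)·(2) = -35/6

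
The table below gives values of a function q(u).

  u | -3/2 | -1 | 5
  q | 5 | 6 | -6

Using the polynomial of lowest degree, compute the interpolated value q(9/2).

-43/13

L_0(9/2) = (11/2)·(-1/2)/[(-1/2)·(-13/2)] = -11/13
L_1(9/2) = (6)·(-1/2)/[(1/2)·(-6)] = 1
L_2(9/2) = (6)·(11/2)/[(13/2)·(6)] = 11/13
Sum: 5·(-11/13) + 6·(1) + (-6)·(11/13) = -43/13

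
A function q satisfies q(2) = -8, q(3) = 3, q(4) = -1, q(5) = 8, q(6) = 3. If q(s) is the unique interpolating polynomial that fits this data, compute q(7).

L_0(7) = (4)·(3)·(2)·(1)/[(-1)·(-2)·(-3)·(-4)] = 1
L_1(7) = (5)·(3)·(2)·(1)/[(1)·(-1)·(-2)·(-3)] = -5
L_2(7) = (5)·(4)·(2)·(1)/[(2)·(1)·(-1)·(-2)] = 10
L_3(7) = (5)·(4)·(3)·(1)/[(3)·(2)·(1)·(-1)] = -10
L_4(7) = (5)·(4)·(3)·(2)/[(4)·(3)·(2)·(1)] = 5
Sum: (-8)·(1) + 3·(-5) + (-1)·(10) + 8·(-10) + 3·(5) = -98

-98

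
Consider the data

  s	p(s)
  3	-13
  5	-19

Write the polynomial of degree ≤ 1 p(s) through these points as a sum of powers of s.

p(s) = -3s - 4

L_0(s) = (s - 5) / [-2] = -(1/2)s + 5/2
L_1(s) = (s - 3) / [2] = (1/2)s - 3/2
p(s) = (-13)·L_0 + (-19)·L_1
  (-13)·L_0(s) = (13/2)s - 65/2
  (-19)·L_1(s) = -(19/2)s + 57/2
Adding term by term: -3s - 4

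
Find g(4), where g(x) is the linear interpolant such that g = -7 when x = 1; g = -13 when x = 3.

Evaluate each Lagrange basis at x = 4:
L_0(4) = (1)/[(-2)] = -1/2
L_1(4) = (3)/[(2)] = 3/2
Sum: (-7)·(-1/2) + (-13)·(3/2) = -16

-16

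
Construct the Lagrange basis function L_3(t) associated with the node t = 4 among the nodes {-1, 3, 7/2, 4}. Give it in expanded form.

L_3(t) = (t + 1)(t - 3)(t - 7/2) / [(5)·(1)·(1/2)]
       = (t^3 - (11/2)t^2 + 4t + 21/2) / (5/2)

L_3(t) = (2/5)t^3 - (11/5)t^2 + (8/5)t + 21/5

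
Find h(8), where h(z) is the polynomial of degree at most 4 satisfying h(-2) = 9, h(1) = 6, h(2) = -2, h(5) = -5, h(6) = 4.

Using Newton's divided-difference form:
h[-2,1] = (6 - 9) / (1 - (-2)) = -1
h[1,2] = (-2 - 6) / (2 - 1) = -8
h[2,5] = (-5 - (-2)) / (5 - 2) = -1
h[5,6] = (4 - (-5)) / (6 - 5) = 9
h[-2,1,2] = (-8 - (-1)) / (2 - (-2)) = -7/4
h[1,2,5] = (-1 - (-8)) / (5 - 1) = 7/4
h[2,5,6] = (9 - (-1)) / (6 - 2) = 5/2
h[-2,1,2,5] = (7/4 - (-7/4)) / (5 - (-2)) = 1/2
h[1,2,5,6] = (5/2 - 7/4) / (6 - 1) = 3/20
h[-2,1,2,5,6] = (3/20 - 1/2) / (6 - (-2)) = -7/160
h(8) = 9 + (-1)·(10) + (-7/4)·(10)·(7) + (1/2)·(10)·(7)·(6) + (-7/160)·(10)·(7)·(6)·(3) = 251/8

251/8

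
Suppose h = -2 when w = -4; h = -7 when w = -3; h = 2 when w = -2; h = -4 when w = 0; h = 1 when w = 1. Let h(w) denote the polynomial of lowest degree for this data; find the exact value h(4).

3066/5

L_0(4) = (7)·(6)·(4)·(3)/[(-1)·(-2)·(-4)·(-5)] = 63/5
L_1(4) = (8)·(6)·(4)·(3)/[(1)·(-1)·(-3)·(-4)] = -48
L_2(4) = (8)·(7)·(4)·(3)/[(2)·(1)·(-2)·(-3)] = 56
L_3(4) = (8)·(7)·(6)·(3)/[(4)·(3)·(2)·(-1)] = -42
L_4(4) = (8)·(7)·(6)·(4)/[(5)·(4)·(3)·(1)] = 112/5
Sum: (-2)·(63/5) + (-7)·(-48) + 2·(56) + (-4)·(-42) + 1·(112/5) = 3066/5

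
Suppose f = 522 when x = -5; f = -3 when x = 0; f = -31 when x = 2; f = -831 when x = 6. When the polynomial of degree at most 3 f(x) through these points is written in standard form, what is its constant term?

-3

L_0(x) = x(x - 2)(x - 6) / [-385] = -(1/385)x^3 + (8/385)x^2 - (12/385)x
L_1(x) = (x + 5)(x - 2)(x - 6) / [60] = (1/60)x^3 - (1/20)x^2 - (7/15)x + 1
L_2(x) = (x + 5)x(x - 6) / [-56] = -(1/56)x^3 + (1/56)x^2 + (15/28)x
L_3(x) = (x + 5)x(x - 2) / [264] = (1/264)x^3 + (1/88)x^2 - (5/132)x
f(x) = 522·L_0 + (-3)·L_1 + (-31)·L_2 + (-831)·L_3
Only the constant term is needed; take it from each L_i and combine:
522·(0) + (-3)·(1) + (-31)·(0) + (-831)·(0) = -3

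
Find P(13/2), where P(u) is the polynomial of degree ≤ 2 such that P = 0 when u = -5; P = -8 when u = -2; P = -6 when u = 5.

-253/140

L_0(13/2) = (17/2)·(3/2)/[(-3)·(-10)] = 17/40
L_1(13/2) = (23/2)·(3/2)/[(3)·(-7)] = -23/28
L_2(13/2) = (23/2)·(17/2)/[(10)·(7)] = 391/280
Sum: 0 + (-8)·(-23/28) + (-6)·(391/280) = -253/140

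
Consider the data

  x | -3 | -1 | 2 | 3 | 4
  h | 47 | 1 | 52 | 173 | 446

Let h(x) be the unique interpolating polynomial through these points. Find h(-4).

166

L_0(-4) = (-3)·(-6)·(-7)·(-8)/[(-2)·(-5)·(-6)·(-7)] = 12/5
L_1(-4) = (-1)·(-6)·(-7)·(-8)/[(2)·(-3)·(-4)·(-5)] = -14/5
L_2(-4) = (-1)·(-3)·(-7)·(-8)/[(5)·(3)·(-1)·(-2)] = 28/5
L_3(-4) = (-1)·(-3)·(-6)·(-8)/[(6)·(4)·(1)·(-1)] = -6
L_4(-4) = (-1)·(-3)·(-6)·(-7)/[(7)·(5)·(2)·(1)] = 9/5
Sum: 47·(12/5) + 1·(-14/5) + 52·(28/5) + 173·(-6) + 446·(9/5) = 166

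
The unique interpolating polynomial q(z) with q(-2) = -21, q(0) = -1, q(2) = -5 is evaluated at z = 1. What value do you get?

0

Using Newton's divided-difference form:
q[-2,0] = (-1 - (-21)) / (0 - (-2)) = 10
q[0,2] = (-5 - (-1)) / (2 - 0) = -2
q[-2,0,2] = (-2 - 10) / (2 - (-2)) = -3
q(1) = -21 + 10·(3) + (-3)·(3)·(1) = 0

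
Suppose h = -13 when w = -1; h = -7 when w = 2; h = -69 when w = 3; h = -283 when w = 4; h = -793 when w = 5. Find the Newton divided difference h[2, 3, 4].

h[2,3] = (-69 - (-7)) / (3 - 2) = -62
h[3,4] = (-283 - (-69)) / (4 - 3) = -214
h[2,3,4] = (-214 - (-62)) / (4 - 2) = -76

-76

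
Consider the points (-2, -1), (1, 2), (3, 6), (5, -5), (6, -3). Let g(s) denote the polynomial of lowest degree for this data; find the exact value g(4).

22/35

Evaluate each Lagrange basis at s = 4:
L_0(4) = (3)·(1)·(-1)·(-2)/[(-3)·(-5)·(-7)·(-8)] = 1/140
L_1(4) = (6)·(1)·(-1)·(-2)/[(3)·(-2)·(-4)·(-5)] = -1/10
L_2(4) = (6)·(3)·(-1)·(-2)/[(5)·(2)·(-2)·(-3)] = 3/5
L_3(4) = (6)·(3)·(1)·(-2)/[(7)·(4)·(2)·(-1)] = 9/14
L_4(4) = (6)·(3)·(1)·(-1)/[(8)·(5)·(3)·(1)] = -3/20
Sum: (-1)·(1/140) + 2·(-1/10) + 6·(3/5) + (-5)·(9/14) + (-3)·(-3/20) = 22/35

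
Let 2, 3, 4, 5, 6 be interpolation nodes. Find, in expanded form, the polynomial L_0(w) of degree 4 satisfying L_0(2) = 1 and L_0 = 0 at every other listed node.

L_0(w) = (1/24)w^4 - (3/4)w^3 + (119/24)w^2 - (57/4)w + 15

L_0(w) = (w - 3)(w - 4)(w - 5)(w - 6) / [(-1)·(-2)·(-3)·(-4)]
       = (w^4 - 18w^3 + 119w^2 - 342w + 360) / (24)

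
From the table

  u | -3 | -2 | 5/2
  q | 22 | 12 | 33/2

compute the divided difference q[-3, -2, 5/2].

2

q[-3,-2] = (12 - 22) / (-2 - (-3)) = -10
q[-2,5/2] = (33/2 - 12) / (5/2 - (-2)) = 1
q[-3,-2,5/2] = (1 - (-10)) / (5/2 - (-3)) = 2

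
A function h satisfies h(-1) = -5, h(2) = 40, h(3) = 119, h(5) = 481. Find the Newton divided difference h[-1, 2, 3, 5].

3

h[-1,2] = (40 - (-5)) / (2 - (-1)) = 15
h[2,3] = (119 - 40) / (3 - 2) = 79
h[3,5] = (481 - 119) / (5 - 3) = 181
h[-1,2,3] = (79 - 15) / (3 - (-1)) = 16
h[2,3,5] = (181 - 79) / (5 - 2) = 34
h[-1,2,3,5] = (34 - 16) / (5 - (-1)) = 3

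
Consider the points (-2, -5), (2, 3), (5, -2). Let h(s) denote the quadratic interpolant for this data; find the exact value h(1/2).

L_0(1/2) = (-3/2)·(-9/2)/[(-4)·(-7)] = 27/112
L_1(1/2) = (5/2)·(-9/2)/[(4)·(-3)] = 15/16
L_2(1/2) = (5/2)·(-3/2)/[(7)·(3)] = -5/28
Sum: (-5)·(27/112) + 3·(15/16) + (-2)·(-5/28) = 55/28

55/28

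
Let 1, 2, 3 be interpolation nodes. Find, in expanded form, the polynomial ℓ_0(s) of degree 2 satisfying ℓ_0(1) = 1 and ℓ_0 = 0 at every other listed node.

ℓ_0(s) = (1/2)s^2 - (5/2)s + 3

ℓ_0(s) = (s - 2)(s - 3) / [(-1)·(-2)]
       = (s^2 - 5s + 6) / (2)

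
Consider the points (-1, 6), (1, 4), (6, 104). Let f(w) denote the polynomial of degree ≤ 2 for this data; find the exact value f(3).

26

Evaluate each Lagrange basis at w = 3:
L_0(3) = (2)·(-3)/[(-2)·(-7)] = -3/7
L_1(3) = (4)·(-3)/[(2)·(-5)] = 6/5
L_2(3) = (4)·(2)/[(7)·(5)] = 8/35
Sum: 6·(-3/7) + 4·(6/5) + 104·(8/35) = 26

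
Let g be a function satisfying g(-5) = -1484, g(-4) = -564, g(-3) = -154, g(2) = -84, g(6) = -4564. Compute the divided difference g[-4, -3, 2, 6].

-6

g[-4,-3] = (-154 - (-564)) / (-3 - (-4)) = 410
g[-3,2] = (-84 - (-154)) / (2 - (-3)) = 14
g[2,6] = (-4564 - (-84)) / (6 - 2) = -1120
g[-4,-3,2] = (14 - 410) / (2 - (-4)) = -66
g[-3,2,6] = (-1120 - 14) / (6 - (-3)) = -126
g[-4,-3,2,6] = (-126 - (-66)) / (6 - (-4)) = -6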